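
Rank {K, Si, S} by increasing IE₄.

Si < S < K

IE_4 is the cost of taking one more electron from the +3 cation: K³⁺ is already 2 electrons into the core; Si³⁺ still has 1 valence electron; S³⁺ still has 3 valence electrons.
Pulling an electron out of a noble-gas core costs far more than removing a remaining valence electron, so K sits at the high end of IE_4.
Valence configurations: Si³⁺ [Ne]3s¹, S³⁺ [Ne]3s²3p¹.
The numbers (kJ/mol): K 5877, Si 4356, S 4556.
Overall IE_4 order: Si < S < K.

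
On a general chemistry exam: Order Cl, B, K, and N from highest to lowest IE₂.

K > N > B > Cl

The second ionization energy removes an electron from the +1 ion. For each element: Cl⁺ still has 6 valence electrons; B⁺ still has 2 valence electrons; K⁺ is the bare [Ar] core; N⁺ still has 4 valence electrons.
Breaking into a closed-shell core is much more expensive than removing a leftover valence electron — K has the largest IE_2 here.
Valence configurations: Cl⁺ [Ne]3s²3p⁴, B⁺ [He]2s², N⁺ [He]2s²2p².
Approximate IE_2 values (kJ/mol): Cl 2298, B 2427, K 3052, N 2856.
Overall IE_2 order: Cl < B < N < K.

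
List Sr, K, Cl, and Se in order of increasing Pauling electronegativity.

K, Sr, Se, Cl

EN rises left→right (higher Z_eff, smaller atoms) and falls top→bottom (larger, more shielded atoms).
Here both period and group differ, so the two effects have to be weighed against each other.
Sr > K: the two effects oppose for this pair; the across-period effect wins (0.95 vs 0.82).
Se > Sr: both effects reinforce here, so Se is clearly the higher of the two.
Cl > Se: both effects reinforce here, so Cl is clearly the higher of the two.
Tabulated electronegativity (Pauling): Cl 3.16, K 0.82, Se 2.55, Sr 0.95.
So from lowest to highest: K < Sr < Se < Cl.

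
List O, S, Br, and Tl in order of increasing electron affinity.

Tl < O < S < Br

Adding an electron releases more energy for atoms nearer the top right (short of the noble gases).
These span different periods and groups, so the two trends combine.
O > Tl: both effects reinforce here, so O is clearly the higher of the two.
S > O: this pair runs against the simple trend — see the exception note.
Br > S: period and group pull opposite ways; the across-period shift dominates (325 vs 200 kJ/mol).
Note the exception: S has a higher electron affinity than O, contrary to the simple trend — the compact 2p subshell of O repels the added electron more than S's larger 3p does.
For reference (kJ/mol): O 141, S 200, Br 325, Tl 19.
So from lowest to highest: Tl < O < S < Br.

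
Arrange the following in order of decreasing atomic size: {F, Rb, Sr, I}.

Rb > Sr > I > F

F is in period 2, group 17; Rb is in period 5, group 1; Sr is in period 5, group 2; I is in period 5, group 17.
Atomic radius shrinks across a period as nuclear charge pulls the same shell inward, and grows down a group as new shells are added.
Neither a single period nor a single group — weigh both effects.
I > F: they share group 17; the group trend gives I the larger value.
Sr > I: both are in period 5; the period trend gives Sr the larger value.
Rb > Sr: Rb lies to the left of Sr in period 5, so the across-period effect alone puts Rb larger.
For reference (pm): F 64, Rb 210, Sr 185, I 133.
So from largest to smallest: Rb > Sr > I > F.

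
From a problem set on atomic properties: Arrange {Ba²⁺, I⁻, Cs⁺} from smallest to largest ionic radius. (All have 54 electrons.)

Ba²⁺, Cs⁺, I⁻

All of these have 54 electrons, so size is governed by nuclear charge alone: the more protons, the stronger the pull on the same electron cloud, and the smaller the ion.
Nuclear charges: Ba²⁺ (Z=56), Cs⁺ (Z=55), I⁻ (Z=53).
Smallest to largest: Ba²⁺ < Cs⁺ < I⁻.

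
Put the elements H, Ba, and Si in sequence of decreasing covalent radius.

Ba, Si, H

H is in period 1, group 1; Si is in period 3, group 14; Ba is in period 6, group 2.
Moving right in a period, electrons are added to the same shell under a stronger nuclear pull, so atoms get smaller; moving down, a new shell is opened and atoms get larger.
Here both period and group differ, so the two effects have to be weighed against each other.
Si > H: period and group pull opposite ways; the down-group shift dominates (116 vs 32 pm).
Ba > Si: relative to Si, both the across-period and down-group shifts push Ba's atomic radius up.
Approximate values (pm): H 32, Si 116, Ba 196.
So from largest to smallest: Ba > Si > H.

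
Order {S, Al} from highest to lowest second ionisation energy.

S, Al

Consider each +1 ion: S⁺ still has 5 valence electrons; Al⁺ still has 2 valence electrons.
All are still removing valence electrons, so compare the +1 ions as you would atoms: IE_2 generally rises across a period (higher Z_eff) and falls down a group (larger shell), subject to the usual subshell exceptions.
Valence configurations: S⁺ [Ne]3s²3p³, Al⁺ [Ne]3s².
The numbers (kJ/mol): S 2252, Al 1817.
So the second ionization energies run Al < S.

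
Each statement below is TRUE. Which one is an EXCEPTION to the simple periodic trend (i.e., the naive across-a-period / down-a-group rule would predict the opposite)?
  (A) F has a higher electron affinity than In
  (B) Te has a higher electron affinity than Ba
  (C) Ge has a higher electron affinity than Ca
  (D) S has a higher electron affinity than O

(D)

The general trend: electron affinity increases across a period and decreases down a group.
(A) F (period 2, group 17) vs In (period 5, group 13): the stated order agrees with the simple trend.
(B) Te (period 5, group 16) vs Ba (period 6, group 2): the stated order agrees with the simple trend.
(C) Ge (period 4, group 14) vs Ca (period 4, group 2): the stated order agrees with the simple trend.
(D) S (period 3, group 16) vs O (period 2, group 16): the stated order contradicts the simple trend.
The exception is (D): the compact 2p subshell of O repels the added electron more than S's larger 3p does.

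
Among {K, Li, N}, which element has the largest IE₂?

Li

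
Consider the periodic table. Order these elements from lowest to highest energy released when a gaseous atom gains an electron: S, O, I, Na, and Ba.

O is in period 2, group 16; Na is in period 3, group 1; S is in period 3, group 16; I is in period 5, group 17; Ba is in period 6, group 2.
Adding an electron releases more energy for atoms nearer the top right (short of the noble gases).
These span different periods and groups, so the two trends combine.
Na > Ba: period and group pull opposite ways; the down-group shift dominates (53 vs 14 kJ/mol).
O > Na: both effects reinforce here, so O is clearly the higher of the two.
S > O: this pair runs against the simple trend — see the exception note.
I > S: period and group pull opposite ways; the across-period shift dominates (295 vs 200 kJ/mol).
Note the exception: S has a higher electron affinity than O, contrary to the simple trend — the compact 2p subshell of O repels the added electron more than S's larger 3p does.
Approximate values (kJ/mol): O 141, Na 53, S 200, I 295, Ba 14.
So from lowest to highest: Ba < Na < O < S < I.

Ba < Na < O < S < I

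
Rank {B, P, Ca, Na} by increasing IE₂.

Ca < P < B < Na

IE_2 is the cost of taking one more electron from the +1 cation: B⁺ still has 2 valence electrons; P⁺ still has 4 valence electrons; Ca⁺ still has 1 valence electron; Na⁺ is the bare [Ne] core.
Breaking into a closed-shell core is much more expensive than removing a leftover valence electron — Na has the largest IE_2 here.
Valence configurations: B⁺ [He]2s², P⁺ [Ne]3s²3p², Ca⁺ [Ar]4s¹.
Approximate IE_2 values (kJ/mol): B 2427, P 1907, Ca 1145, Na 4562.
Hence IE_2: Ca < P < B < Na.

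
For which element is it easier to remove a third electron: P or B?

P

The third ionization energy removes an electron from the +2 ion. For each element: P²⁺ still has 3 valence electrons; B²⁺ still has 1 valence electron.
All are still removing valence electrons, so compare the +2 ions as you would atoms: IE_3 generally rises across a period (higher Z_eff) and falls down a group (larger shell), subject to the usual subshell exceptions.
Valence configurations: P²⁺ [Ne]3s²3p¹, B²⁺ [He]2s¹.
Tabulated IE_3 (kJ/mol): P 2914, B 3660.
Overall IE_3 order: P < B.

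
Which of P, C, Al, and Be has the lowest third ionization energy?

The third ionization energy removes an electron from the +2 ion. For each element: P²⁺ still has 3 valence electrons; C²⁺ still has 2 valence electrons; Al²⁺ still has 1 valence electron; Be²⁺ is the bare [He] core.
Pulling an electron out of a noble-gas core costs far more than removing a remaining valence electron, so Be sits at the high end of IE_3.
Valence configurations: P²⁺ [Ne]3s²3p¹, C²⁺ [He]2s², Al²⁺ [Ne]3s¹.
The numbers (kJ/mol): P 2914, C 4620, Al 2745, Be 14849.
Overall IE_3 order: Al < P < C < Be.

Al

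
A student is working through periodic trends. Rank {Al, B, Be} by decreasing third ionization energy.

After 2 electrons have been removed, what remains? Al²⁺ still has 1 valence electron; B²⁺ still has 1 valence electron; Be²⁺ is the bare [He] core.
Core electrons are held far more tightly than valence electrons, so Be tops the IE_3 order.
Valence configurations: Al²⁺ [Ne]3s¹, B²⁺ [He]2s¹.
Tabulated IE_3 (kJ/mol): Al 2745, B 3660, Be 14849.
Putting it together, IE_3: Al < B < Be.

Be, B, Al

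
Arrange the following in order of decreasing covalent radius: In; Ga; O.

In, Ga, O

O is in period 2, group 16; Ga is in period 4, group 13; In is in period 5, group 13.
Across a period the added protons contract the valence shell; down a group each new principal shell makes the atom larger.
Neither a single period nor a single group — weigh both effects.
Ga > O: both effects reinforce here, so Ga is clearly the larger of the two.
In > Ga: they share group 13; the group trend gives In the larger value.
For reference (pm): O 63, Ga 124, In 142.
So from largest to smallest: In > Ga > O.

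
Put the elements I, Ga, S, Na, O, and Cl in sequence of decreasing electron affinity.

O is in period 2, group 16; Na is in period 3, group 1; S is in period 3, group 16; Cl is in period 3, group 17; Ga is in period 4, group 13; I is in period 5, group 17.
Electron affinity generally becomes more exothermic across a period toward the halogens and less exothermic down a group.
Neither a single period nor a single group — weigh both effects.
Na > Ga: period and group pull opposite ways; the down-group shift dominates (53 vs 29 kJ/mol).
O > Na: relative to Na, both the across-period and down-group shifts push O's electron affinity up.
S > O: this pair runs against the simple trend — see the exception note.
I > S: the two effects oppose for this pair; the across-period effect wins (295 vs 200 kJ/mol).
Cl > I: they share group 17; the group trend gives Cl the larger value.
Note the exception: S has a higher electron affinity than O, contrary to the simple trend — the compact 2p subshell of O repels the added electron more than S's larger 3p does.
Approximate values (kJ/mol): O 141, Na 53, S 200, Cl 349, Ga 29, I 295.
So from highest to lowest: Cl > I > S > O > Na > Ga.

Cl, I, S, O, Na, Ga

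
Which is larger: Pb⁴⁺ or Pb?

Pb

Forming Pb⁴⁺ removes 4 electrons from Pb. Fewer electrons for the same nuclear charge means less shielding and a higher Z_eff on the remaining electrons.
A cation is smaller than its parent atom: Pb⁴⁺ < Pb.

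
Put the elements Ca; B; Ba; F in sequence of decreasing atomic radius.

B is in period 2, group 13; F is in period 2, group 17; Ca is in period 4, group 2; Ba is in period 6, group 2.
Atomic radius shrinks across a period as nuclear charge pulls the same shell inward, and grows down a group as new shells are added.
Here both period and group differ, so the two effects have to be weighed against each other.
B > F: both are in period 2; the period trend gives B the larger value.
Ca > B: both effects reinforce here, so Ca is clearly the larger of the two.
Ba > Ca: they share group 2; the group trend gives Ba the larger value.
For reference (pm): B 85, F 64, Ca 171, Ba 196.
So from largest to smallest: Ba > Ca > B > F.

Ba > Ca > B > F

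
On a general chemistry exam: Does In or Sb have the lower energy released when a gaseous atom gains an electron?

In

In is in period 5, group 13; Sb is in period 5, group 15.
Adding an electron releases more energy for atoms nearer the top right (short of the noble gases).
All lie in period 5, so electron affinity increases left to right.
So In has the lower energy released when a gaseous atom gains an electron (In < Sb).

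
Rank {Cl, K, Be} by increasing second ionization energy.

The second ionization energy removes an electron from the +1 ion. For each element: Cl⁺ still has 6 valence electrons; K⁺ is the bare [Ar] core; Be⁺ still has 1 valence electron.
Breaking into a closed-shell core is much more expensive than removing a leftover valence electron — K has the largest IE_2 here.
Valence configurations: Cl⁺ [Ne]3s²3p⁴, Be⁺ [He]2s¹.
Approximate IE_2 values (kJ/mol): Cl 2298, K 3052, Be 1757.
Putting it together, IE_2: Be < Cl < K.

Be < Cl < K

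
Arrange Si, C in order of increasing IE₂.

After 1 electron has been removed, what remains? Si⁺ still has 3 valence electrons; C⁺ still has 3 valence electrons.
All are still removing valence electrons, so compare the +1 ions as you would atoms: IE_2 generally rises across a period (higher Z_eff) and falls down a group (larger shell), subject to the usual subshell exceptions.
Valence configurations: Si⁺ [Ne]3s²3p¹, C⁺ [He]2s²2p¹.
The numbers (kJ/mol): Si 1577, C 2353.
So the second ionization energies run Si < C.

Si < C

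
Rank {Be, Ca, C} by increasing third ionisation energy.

C < Ca < Be

Consider each +2 ion: Be²⁺ is the bare [He] core; Ca²⁺ is the bare [Ar] core; C²⁺ still has 2 valence electrons.
Core electrons are held far more tightly than valence electrons, so Ca and Be top the IE_3 order.
Approximate IE_3 values (kJ/mol): Be 14849, Ca 4912, C 4620.
So the third ionization energies run C < Ca < Be.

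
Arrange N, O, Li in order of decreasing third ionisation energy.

Consider each +2 ion: N²⁺ still has 3 valence electrons; O²⁺ still has 4 valence electrons; Li²⁺ is already 1 electron into the core.
Breaking into a closed-shell core is much more expensive than removing a leftover valence electron — Li has the largest IE_3 here.
Valence configurations: N²⁺ [He]2s²2p¹, O²⁺ [He]2s²2p².
Approximate IE_3 values (kJ/mol): N 4578, O 5300, Li 11815.
Overall IE_3 order: N < O < Li.

Li > O > N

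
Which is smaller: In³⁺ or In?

In³⁺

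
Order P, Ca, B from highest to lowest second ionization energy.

Consider each +1 ion: P⁺ still has 4 valence electrons; Ca⁺ still has 1 valence electron; B⁺ still has 2 valence electrons.
All are still removing valence electrons, so compare the +1 ions as you would atoms: IE_2 generally rises across a period (higher Z_eff) and falls down a group (larger shell), subject to the usual subshell exceptions.
Valence configurations: P⁺ [Ne]3s²3p², Ca⁺ [Ar]4s¹, B⁺ [He]2s².
The numbers (kJ/mol): P 1907, Ca 1145, B 2427.
Overall IE_2 order: Ca < P < B.

B > P > Ca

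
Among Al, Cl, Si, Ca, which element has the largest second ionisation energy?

Cl

IE_2 is the cost of taking one more electron from the +1 cation: Al⁺ still has 2 valence electrons; Cl⁺ still has 6 valence electrons; Si⁺ still has 3 valence electrons; Ca⁺ still has 1 valence electron.
All are still removing valence electrons, so compare the +1 ions as you would atoms: IE_2 generally rises across a period (higher Z_eff) and falls down a group (larger shell), subject to the usual subshell exceptions.
Valence configurations: Al⁺ [Ne]3s², Cl⁺ [Ne]3s²3p⁴, Si⁺ [Ne]3s²3p¹, Ca⁺ [Ar]4s¹.
Si⁺ loses a lone 3p electron whereas Al⁺ must break into a filled 3s² pair, so IE_2(Al) > IE_2(Si) even though Si has the higher nuclear charge.
Approximate IE_2 values (kJ/mol): Al 1817, Cl 2298, Si 1577, Ca 1145.
Overall IE_2 order: Ca < Si < Al < Cl.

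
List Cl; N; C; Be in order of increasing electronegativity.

Be, C, N, Cl

Be is in period 2, group 2; C is in period 2, group 14; N is in period 2, group 15; Cl is in period 3, group 17.
Atoms toward the upper right of the periodic table pull bonding electrons most strongly.
Neither a single period nor a single group — weigh both effects.
C > Be: both are in period 2; the period trend gives C the larger value.
N > C: both are in period 2; the period trend gives N the larger value.
Cl > N: period and group pull opposite ways; the across-period shift dominates (3.16 vs 3.04).
Approximate values (Pauling): Be 1.57, C 2.55, N 3.04, Cl 3.16.
So from lowest to highest: Be < C < N < Cl.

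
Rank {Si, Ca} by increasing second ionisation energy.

Ca < Si

IE_2 is the cost of taking one more electron from the +1 cation: Si⁺ still has 3 valence electrons; Ca⁺ still has 1 valence electron.
All are still removing valence electrons, so compare the +1 ions as you would atoms: IE_2 generally rises across a period (higher Z_eff) and falls down a group (larger shell), subject to the usual subshell exceptions.
Valence configurations: Si⁺ [Ne]3s²3p¹, Ca⁺ [Ar]4s¹.
The numbers (kJ/mol): Si 1577, Ca 1145.
Putting it together, IE_2: Ca < Si.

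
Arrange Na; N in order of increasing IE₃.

After 2 electrons have been removed, what remains? Na²⁺ is already 1 electron into the core; N²⁺ still has 3 valence electrons.
Pulling an electron out of a noble-gas core costs far more than removing a remaining valence electron, so Na sits at the high end of IE_3.
The numbers (kJ/mol): Na 6910, N 4578.
So the third ionization energies run N < Na.

N < Na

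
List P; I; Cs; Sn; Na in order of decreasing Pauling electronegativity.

I > P > Sn > Na > Cs

Na is in period 3, group 1; P is in period 3, group 15; Sn is in period 5, group 14; I is in period 5, group 17; Cs is in period 6, group 1.
Smaller atoms with higher effective nuclear charge are more electronegative.
Neither a single period nor a single group — weigh both effects.
Na > Cs: Na sits above Cs in group 1, so the down-group effect alone puts Na higher.
Sn > Na: period and group pull opposite ways; the across-period shift dominates (1.96 vs 0.93).
P > Sn: both effects reinforce here, so P is clearly the higher of the two.
I > P: the two effects oppose for this pair; the across-period effect wins (2.66 vs 2.19).
Tabulated electronegativity (Pauling): Na 0.93, P 2.19, Sn 1.96, I 2.66, Cs 0.79.
So from highest to lowest: I > P > Sn > Na > Cs.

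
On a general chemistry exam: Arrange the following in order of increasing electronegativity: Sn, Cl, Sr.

Smaller atoms with higher effective nuclear charge are more electronegative.
Here both period and group differ, so the two effects have to be weighed against each other.
Sn > Sr: both are in period 5; the period trend gives Sn the larger value.
Cl > Sn: relative to Sn, both the across-period and down-group shifts push Cl's electronegativity up.
Tabulated electronegativity (Pauling): Cl 3.16, Sr 0.95, Sn 1.96.
So from lowest to highest: Sr < Sn < Cl.

Sr, Sn, Cl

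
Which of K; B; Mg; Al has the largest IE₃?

The third ionization energy removes an electron from the +2 ion. For each element: K²⁺ is already 1 electron into the core; B²⁺ still has 1 valence electron; Mg²⁺ is the bare [Ne] core; Al²⁺ still has 1 valence electron.
Core electrons are held far more tightly than valence electrons, so K and Mg top the IE_3 order.
Valence configurations: B²⁺ [He]2s¹, Al²⁺ [Ne]3s¹.
The numbers (kJ/mol): K 4420, B 3660, Mg 7733, Al 2745.
So the third ionization energies run Al < B < K < Mg.

Mg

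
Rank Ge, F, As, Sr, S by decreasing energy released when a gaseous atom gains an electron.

F is in period 2, group 17; S is in period 3, group 16; Ge is in period 4, group 14; As is in period 4, group 15; Sr is in period 5, group 2.
Atoms with high Z_eff and room in the valence shell (especially the halogens) have the most exothermic electron affinities.
These span different periods and groups, so the two trends combine.
As > Sr: both effects reinforce here, so As is clearly the higher of the two.
Ge > As: this pair runs against the simple trend — see the exception note.
S > Ge: both effects reinforce here, so S is clearly the higher of the two.
F > S: both effects reinforce here, so F is clearly the higher of the two.
Note the exception: Ge has a higher electron affinity than As, contrary to the simple trend — adding an electron to As's half-filled 4p³ is unfavourable, so Ge (4p²) has the more exothermic EA.
For reference (kJ/mol): F 328, S 200, Ge 119, As 78, Sr 5.
So from highest to lowest: F > S > Ge > As > Sr.

F > S > Ge > As > Sr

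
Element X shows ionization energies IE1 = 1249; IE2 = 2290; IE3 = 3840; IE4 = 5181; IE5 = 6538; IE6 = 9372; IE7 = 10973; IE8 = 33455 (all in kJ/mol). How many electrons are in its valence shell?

7

Look for the largest jump between consecutive ionization energies: IE8/IE7 ≈ 3.0, far larger than any earlier ratio.
That jump marks the point where a core electron is being removed. So the atom has 7 valence electrons.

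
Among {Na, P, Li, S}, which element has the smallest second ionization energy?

P

The second ionization energy removes an electron from the +1 ion. For each element: Na⁺ is the bare [Ne] core; P⁺ still has 4 valence electrons; Li⁺ is the bare [He] core; S⁺ still has 5 valence electrons.
Core electrons are held far more tightly than valence electrons, so Na and Li top the IE_2 order.
Valence configurations: P⁺ [Ne]3s²3p², S⁺ [Ne]3s²3p³.
The numbers (kJ/mol): Na 4562, P 1907, Li 7298, S 2252.
Hence IE_2: P < S < Na < Li.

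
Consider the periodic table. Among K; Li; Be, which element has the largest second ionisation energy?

Li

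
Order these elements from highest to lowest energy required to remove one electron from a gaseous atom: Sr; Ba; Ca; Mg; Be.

Be, Mg, Ca, Sr, Ba

Be is in period 2, group 2; Mg is in period 3, group 2; Ca is in period 4, group 2; Sr is in period 5, group 2; Ba is in period 6, group 2.
Across a period the outer electron is held more tightly (higher IE₁); down a group it sits in a higher shell, more shielded, and comes off more easily.
All are in group 2, so first ionization energy increases up the group.
So from highest to lowest: Be > Mg > Ca > Sr > Ba.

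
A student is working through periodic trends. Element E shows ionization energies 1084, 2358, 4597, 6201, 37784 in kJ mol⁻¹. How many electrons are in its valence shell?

Look for the largest jump between consecutive ionization energies: IE5/IE4 ≈ 6.1, far larger than any earlier ratio.
That jump marks the point where a core electron is being removed. So the atom has 4 valence electrons.

4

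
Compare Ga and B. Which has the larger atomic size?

B is in period 2, group 13; Ga is in period 4, group 13.
Moving right in a period, electrons are added to the same shell under a stronger nuclear pull, so atoms get smaller; moving down, a new shell is opened and atoms get larger.
All are in group 13, so atomic radius increases down the group.
So Ga has the larger atomic size (Ga > B).

Ga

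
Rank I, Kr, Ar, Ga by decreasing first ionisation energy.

Ar is in period 3, group 18; Ga is in period 4, group 13; Kr is in period 4, group 18; I is in period 5, group 17.
Removing the outermost electron gets harder across a period and easier down a group.
Here both period and group differ, so the two effects have to be weighed against each other.
I > Ga: the two effects oppose for this pair; the across-period effect wins (1008 vs 579 kJ/mol).
Kr > I: both effects reinforce here, so Kr is clearly the higher of the two.
Ar > Kr: Ar sits above Kr in group 18, so the down-group effect alone puts Ar higher.
Tabulated first ionization energy (kJ/mol): Ar 1521, Ga 579, Kr 1351, I 1008.
So from highest to lowest: Ar > Kr > I > Ga.

Ar > Kr > I > Ga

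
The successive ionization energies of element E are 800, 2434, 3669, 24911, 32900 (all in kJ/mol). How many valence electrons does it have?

3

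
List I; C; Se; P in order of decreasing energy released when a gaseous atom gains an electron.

I > Se > C > P

C is in period 2, group 14; P is in period 3, group 15; Se is in period 4, group 16; I is in period 5, group 17.
EA tends to increase across a period and decrease down a group, though the pattern is less regular than for IE or radius.
These sit on a diagonal, where the across-period and down-group effects partly cancel.
C > P: the two effects oppose for this pair; the down-group effect wins (122 vs 72 kJ/mol).
Se > C: period and group pull opposite ways; the across-period shift dominates (195 vs 122 kJ/mol).
I > Se: period and group pull opposite ways; the across-period shift dominates (295 vs 195 kJ/mol).
Tabulated electron affinity (kJ/mol): C 122, P 72, Se 195, I 295.
So from highest to lowest: I > Se > C > P.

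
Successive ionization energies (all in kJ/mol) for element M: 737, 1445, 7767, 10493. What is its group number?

Look for the largest jump between consecutive ionization energies: IE3/IE2 ≈ 5.4, far larger than any earlier ratio.
That jump marks the point where a core electron is being removed. So the atom has 2 valence electrons.
A main-group element with 2 valence electrons is in group 2.

Group 2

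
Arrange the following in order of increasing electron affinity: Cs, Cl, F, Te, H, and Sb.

Cs < H < Sb < Te < F < Cl

H is in period 1, group 1; F is in period 2, group 17; Cl is in period 3, group 17; Sb is in period 5, group 15; Te is in period 5, group 16; Cs is in period 6, group 1.
Atoms with high Z_eff and room in the valence shell (especially the halogens) have the most exothermic electron affinities.
Neither a single period nor a single group — weigh both effects.
H > Cs: H sits above Cs in group 1, so the down-group effect alone puts H higher.
Sb > H: period and group pull opposite ways; the across-period shift dominates (103 vs 73 kJ/mol).
Te > Sb: Te lies to the right of Sb in period 5, so the across-period effect alone puts Te higher.
F > Te: both effects reinforce here, so F is clearly the higher of the two.
Cl > F: this pair runs against the simple trend — see the exception note.
Note the exception: Cl has a higher electron affinity than F, contrary to the simple trend — F's small 2p subshell makes the incoming electron feel strong e⁻–e⁻ repulsion, so Cl actually releases more energy on gaining an electron.
Tabulated electron affinity (kJ/mol): H 73, F 328, Cl 349, Sb 103, Te 190, Cs 46.
So from lowest to highest: Cs < H < Sb < Te < F < Cl.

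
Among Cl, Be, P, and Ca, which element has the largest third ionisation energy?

Be

IE_3 is the cost of taking one more electron from the +2 cation: Cl²⁺ still has 5 valence electrons; Be²⁺ is the bare [He] core; P²⁺ still has 3 valence electrons; Ca²⁺ is the bare [Ar] core.
Pulling an electron out of a noble-gas core costs far more than removing a remaining valence electron, so Ca and Be sit at the high end of IE_3.
Valence configurations: Cl²⁺ [Ne]3s²3p³, P²⁺ [Ne]3s²3p¹.
Tabulated IE_3 (kJ/mol): Cl 3822, Be 14849, P 2914, Ca 4912.
Hence IE_3: P < Cl < Ca < Be.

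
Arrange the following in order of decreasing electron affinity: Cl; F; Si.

F is in period 2, group 17; Si is in period 3, group 14; Cl is in period 3, group 17.
Atoms with high Z_eff and room in the valence shell (especially the halogens) have the most exothermic electron affinities.
These span different periods and groups, so the two trends combine.
F > Si: relative to Si, both the across-period and down-group shifts push F's electron affinity up.
Cl > F: this pair runs against the simple trend — see the exception note.
Note the exception: Cl has a higher electron affinity than F, contrary to the simple trend — F's small 2p subshell makes the incoming electron feel strong e⁻–e⁻ repulsion, so Cl actually releases more energy on gaining an electron.
For reference (kJ/mol): F 328, Si 134, Cl 349.
So from highest to lowest: Cl > F > Si.

Cl > F > Si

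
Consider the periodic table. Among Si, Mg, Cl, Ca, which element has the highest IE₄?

Consider each +3 ion: Si³⁺ still has 1 valence electron; Mg³⁺ is already 1 electron into the core; Cl³⁺ still has 4 valence electrons; Ca³⁺ is already 1 electron into the core.
Core electrons are held far more tightly than valence electrons, so Ca and Mg top the IE_4 order.
Valence configurations: Si³⁺ [Ne]3s¹, Cl³⁺ [Ne]3s²3p².
Approximate IE_4 values (kJ/mol): Si 4356, Mg 10543, Cl 5159, Ca 6491.
Overall IE_4 order: Si < Cl < Ca < Mg.

Mg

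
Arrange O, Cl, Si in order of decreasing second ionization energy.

O > Cl > Si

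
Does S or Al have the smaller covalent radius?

S

Radius decreases left→right (rising Z_eff, same n) and increases top→bottom (higher n).
All lie in period 3, so atomic radius increases right to left.
So S has the smaller covalent radius (S < Al).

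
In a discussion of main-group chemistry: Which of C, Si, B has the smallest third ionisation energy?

The third ionization energy removes an electron from the +2 ion. For each element: C²⁺ still has 2 valence electrons; Si²⁺ still has 2 valence electrons; B²⁺ still has 1 valence electron.
All are still removing valence electrons, so compare the +2 ions as you would atoms: IE_3 generally rises across a period (higher Z_eff) and falls down a group (larger shell), subject to the usual subshell exceptions.
Valence configurations: C²⁺ [He]2s², Si²⁺ [Ne]3s², B²⁺ [He]2s¹.
Approximate IE_3 values (kJ/mol): C 4620, Si 3232, B 3660.
Putting it together, IE_3: Si < B < C.

Si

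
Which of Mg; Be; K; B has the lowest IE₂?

Mg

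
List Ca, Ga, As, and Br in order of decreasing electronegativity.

Ca is in period 4, group 2; Ga is in period 4, group 13; As is in period 4, group 15; Br is in period 4, group 17.
Atoms toward the upper right of the periodic table pull bonding electrons most strongly.
All lie in period 4, so electronegativity increases left to right.
So from highest to lowest: Br > As > Ga > Ca.

Br > As > Ga > Ca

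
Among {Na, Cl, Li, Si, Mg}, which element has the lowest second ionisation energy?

The second ionization energy removes an electron from the +1 ion. For each element: Na⁺ is the bare [Ne] core; Cl⁺ still has 6 valence electrons; Li⁺ is the bare [He] core; Si⁺ still has 3 valence electrons; Mg⁺ still has 1 valence electron.
Core electrons are held far more tightly than valence electrons, so Na and Li top the IE_2 order.
Valence configurations: Cl⁺ [Ne]3s²3p⁴, Si⁺ [Ne]3s²3p¹, Mg⁺ [Ne]3s¹.
Tabulated IE_2 (kJ/mol): Na 4562, Cl 2298, Li 7298, Si 1577, Mg 1451.
So the second ionization energies run Mg < Si < Cl < Na < Li.

Mg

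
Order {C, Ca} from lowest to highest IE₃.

C, Ca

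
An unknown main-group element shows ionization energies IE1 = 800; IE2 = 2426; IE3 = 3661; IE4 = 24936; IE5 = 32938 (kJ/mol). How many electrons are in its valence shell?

3

Look for the largest jump between consecutive ionization energies: IE4/IE3 ≈ 6.8, far larger than any earlier ratio.
That jump marks the point where a core electron is being removed. So the atom has 3 valence electrons.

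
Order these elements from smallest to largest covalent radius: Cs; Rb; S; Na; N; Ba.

N is in period 2, group 15; Na is in period 3, group 1; S is in period 3, group 16; Rb is in period 5, group 1; Cs is in period 6, group 1; Ba is in period 6, group 2.
Radius decreases left→right (rising Z_eff, same n) and increases top→bottom (higher n).
These span different periods and groups, so the two trends combine.
S > N: the two effects oppose for this pair; the down-group effect wins (103 vs 71 pm).
Na > S: Na lies to the left of S in period 3, so the across-period effect alone puts Na larger.
Ba > Na: the two effects oppose for this pair; the down-group effect wins (196 vs 155 pm).
Rb > Ba: period and group pull opposite ways; the across-period shift dominates (210 vs 196 pm).
Cs > Rb: they share group 1; the group trend gives Cs the larger value.
Tabulated atomic radius (pm): N 71, Na 155, S 103, Rb 210, Cs 232, Ba 196.
So from smallest to largest: N < S < Na < Ba < Rb < Cs.

N, S, Na, Ba, Rb, Cs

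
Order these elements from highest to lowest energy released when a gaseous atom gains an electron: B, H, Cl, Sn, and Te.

H is in period 1, group 1; B is in period 2, group 13; Cl is in period 3, group 17; Sn is in period 5, group 14; Te is in period 5, group 16.
EA tends to increase across a period and decrease down a group, though the pattern is less regular than for IE or radius.
Here both period and group differ, so the two effects have to be weighed against each other.
H > B: the two effects oppose for this pair; the down-group effect wins (73 vs 27 kJ/mol).
Sn > H: period and group pull opposite ways; the across-period shift dominates (107 vs 73 kJ/mol).
Te > Sn: Te lies to the right of Sn in period 5, so the across-period effect alone puts Te higher.
Cl > Te: both effects reinforce here, so Cl is clearly the higher of the two.
Tabulated electron affinity (kJ/mol): H 73, B 27, Cl 349, Sn 107, Te 190.
So from highest to lowest: Cl > Te > Sn > H > B.

Cl > Te > Sn > H > B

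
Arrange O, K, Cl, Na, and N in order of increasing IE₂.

Cl < N < K < O < Na

Consider each +1 ion: O⁺ still has 5 valence electrons; K⁺ is the bare [Ar] core; Cl⁺ still has 6 valence electrons; Na⁺ is the bare [Ne] core; N⁺ still has 4 valence electrons.
Usually core removal costs more than valence removal, but here the competition is close: a tightly held n=2 valence electron can cost more to remove than an n=3 core electron, so the actual values have to decide it.
Valence configurations: O⁺ [He]2s²2p³, Cl⁺ [Ne]3s²3p⁴, N⁺ [He]2s²2p².
Approximate IE_2 values (kJ/mol): O 3388, K 3052, Cl 2298, Na 4562, N 2856.
So the second ionization energies run Cl < N < K < O < Na.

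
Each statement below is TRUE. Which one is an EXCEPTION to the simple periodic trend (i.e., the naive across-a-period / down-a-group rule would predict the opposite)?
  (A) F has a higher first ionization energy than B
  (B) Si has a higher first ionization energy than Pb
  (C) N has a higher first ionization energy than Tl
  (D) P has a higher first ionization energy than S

The general trend: first ionization energy increases across a period and decreases down a group.
(A) F (period 2, group 17) vs B (period 2, group 13): the stated order agrees with the simple trend.
(B) Si (period 3, group 14) vs Pb (period 6, group 14): the stated order agrees with the simple trend.
(C) N (period 2, group 15) vs Tl (period 6, group 13): the stated order agrees with the simple trend.
(D) P (period 3, group 15) vs S (period 3, group 16): the stated order contradicts the simple trend.
The exception is (D): S (3p⁴) ionizes more easily than half-filled P (3p³) because the paired 3p electron in S is pushed out by e⁻–e⁻ repulsion.

(D)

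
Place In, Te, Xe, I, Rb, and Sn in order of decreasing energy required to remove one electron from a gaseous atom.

Xe > I > Te > Sn > In > Rb

Rb is in period 5, group 1; In is in period 5, group 13; Sn is in period 5, group 14; Te is in period 5, group 16; I is in period 5, group 17; Xe is in period 5, group 18.
IE₁ increases left→right with effective nuclear charge and decreases top→bottom as the valence shell moves farther out.
All lie in period 5, so first ionization energy increases left to right.
So from highest to lowest: Xe > I > Te > Sn > In > Rb.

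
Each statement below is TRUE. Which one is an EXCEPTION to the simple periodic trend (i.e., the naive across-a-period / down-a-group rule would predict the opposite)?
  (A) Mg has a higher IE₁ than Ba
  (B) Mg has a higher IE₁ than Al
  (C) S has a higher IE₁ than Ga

The general trend: IE₁ increases across a period and decreases down a group.
(A) Mg (period 3, group 2) vs Ba (period 6, group 2): the stated order agrees with the simple trend.
(B) Mg (period 3, group 2) vs Al (period 3, group 13): the stated order contradicts the simple trend.
(C) S (period 3, group 16) vs Ga (period 4, group 13): the stated order agrees with the simple trend.
The exception is (B): Al's single 3p electron is easier to remove than one from Mg's filled 3s².

(B)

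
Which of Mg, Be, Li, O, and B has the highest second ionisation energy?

Li

IE_2 is the cost of taking one more electron from the +1 cation: Mg⁺ still has 1 valence electron; Be⁺ still has 1 valence electron; Li⁺ is the bare [He] core; O⁺ still has 5 valence electrons; B⁺ still has 2 valence electrons.
Core electrons are held far more tightly than valence electrons, so Li tops the IE_2 order.
Valence configurations: Mg⁺ [Ne]3s¹, Be⁺ [He]2s¹, O⁺ [He]2s²2p³, B⁺ [He]2s².
Approximate IE_2 values (kJ/mol): Mg 1451, Be 1757, Li 7298, O 3388, B 2427.
Hence IE_2: Mg < Be < B < O < Li.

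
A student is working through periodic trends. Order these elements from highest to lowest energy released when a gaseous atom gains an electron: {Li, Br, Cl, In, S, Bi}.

Cl, Br, S, Bi, Li, In

Li is in period 2, group 1; S is in period 3, group 16; Cl is in period 3, group 17; Br is in period 4, group 17; In is in period 5, group 13; Bi is in period 6, group 15.
Adding an electron releases more energy for atoms nearer the top right (short of the noble gases).
Neither a single period nor a single group — weigh both effects.
Li > In: the two effects oppose for this pair; the down-group effect wins (60 vs 29 kJ/mol).
Bi > Li: period and group pull opposite ways; the across-period shift dominates (91 vs 60 kJ/mol).
S > Bi: both effects reinforce here, so S is clearly the higher of the two.
Br > S: period and group pull opposite ways; the across-period shift dominates (325 vs 200 kJ/mol).
Cl > Br: they share group 17; the group trend gives Cl the larger value.
Approximate values (kJ/mol): Li 60, S 200, Cl 349, Br 325, In 29, Bi 91.
So from highest to lowest: Cl > Br > S > Bi > Li > In.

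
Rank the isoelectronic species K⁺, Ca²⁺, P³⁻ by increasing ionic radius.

Ca²⁺ < K⁺ < P³⁻

All of these have 18 electrons, so size is governed by nuclear charge alone: the more protons, the stronger the pull on the same electron cloud, and the smaller the ion.
Nuclear charges: Ca²⁺ (Z=20), K⁺ (Z=19), P³⁻ (Z=15).
Smallest to largest: Ca²⁺ < K⁺ < P³⁻.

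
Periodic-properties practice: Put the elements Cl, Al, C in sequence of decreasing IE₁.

Cl > C > Al

C is in period 2, group 14; Al is in period 3, group 13; Cl is in period 3, group 17.
Across a period the outer electron is held more tightly (higher IE₁); down a group it sits in a higher shell, more shielded, and comes off more easily.
Neither a single period nor a single group — weigh both effects.
C > Al: both effects reinforce here, so C is clearly the higher of the two.
Cl > C: the two effects oppose for this pair; the across-period effect wins (1251 vs 1086 kJ/mol).
Tabulated first ionization energy (kJ/mol): C 1086, Al 578, Cl 1251.
So from highest to lowest: Cl > C > Al.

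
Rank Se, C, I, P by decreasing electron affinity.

C is in period 2, group 14; P is in period 3, group 15; Se is in period 4, group 16; I is in period 5, group 17.
Electron affinity generally becomes more exothermic across a period toward the halogens and less exothermic down a group.
A diagonal step moves right (one effect) and down (the opposite effect) at once.
C > P: period and group pull opposite ways; the down-group shift dominates (122 vs 72 kJ/mol).
Se > C: period and group pull opposite ways; the across-period shift dominates (195 vs 122 kJ/mol).
I > Se: the two effects oppose for this pair; the across-period effect wins (295 vs 195 kJ/mol).
For reference (kJ/mol): C 122, P 72, Se 195, I 295.
So from highest to lowest: I > Se > C > P.

I > Se > C > P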